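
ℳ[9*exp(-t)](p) 9*gamma(p)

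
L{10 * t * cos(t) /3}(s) 10 * (s^2 - 1) /(3 * (s^2+1) ^2) 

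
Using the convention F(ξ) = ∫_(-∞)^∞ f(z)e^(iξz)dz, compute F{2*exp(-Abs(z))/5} 4/(5*(ξ^2 + 1))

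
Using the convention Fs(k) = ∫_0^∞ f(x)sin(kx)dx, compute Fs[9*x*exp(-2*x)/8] 9*k/(2*(k^2 + 4)^2)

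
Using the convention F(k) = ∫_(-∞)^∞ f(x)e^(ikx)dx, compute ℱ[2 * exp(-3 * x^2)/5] 2 * sqrt(3) * sqrt(pi) * exp(-k^2/12)/15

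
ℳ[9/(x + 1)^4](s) 3 * gamma(s) * gamma(4 - s)/2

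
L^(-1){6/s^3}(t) 3 * t^2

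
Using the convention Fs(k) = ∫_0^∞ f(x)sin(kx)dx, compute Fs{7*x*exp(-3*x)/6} 7*k/(k^2+9)^2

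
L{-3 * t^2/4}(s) -3/(2 * s^3)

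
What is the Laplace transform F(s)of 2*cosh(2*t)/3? 2*s/(3*(s^2 - 4))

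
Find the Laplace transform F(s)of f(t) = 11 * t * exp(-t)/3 11/(3 * (s+1)^2)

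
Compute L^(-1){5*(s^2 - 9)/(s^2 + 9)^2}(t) 5*t*cos(3*t)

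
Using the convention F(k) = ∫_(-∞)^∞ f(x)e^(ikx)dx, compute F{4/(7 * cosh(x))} 4 * pi/(7 * cosh(pi * k/2))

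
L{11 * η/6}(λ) 11/(6 * λ^2)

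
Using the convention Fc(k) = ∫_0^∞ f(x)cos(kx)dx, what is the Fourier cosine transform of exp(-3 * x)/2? 3/(2 * (k^2 + 9))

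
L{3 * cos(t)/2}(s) 3 * s/(2 * (s^2 + 1))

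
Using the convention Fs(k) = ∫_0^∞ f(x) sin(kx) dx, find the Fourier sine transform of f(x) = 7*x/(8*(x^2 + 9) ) 7*pi*exp(-3*k) /16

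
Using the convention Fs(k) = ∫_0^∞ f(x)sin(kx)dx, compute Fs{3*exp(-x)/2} 3*k/(2*(k^2 + 1))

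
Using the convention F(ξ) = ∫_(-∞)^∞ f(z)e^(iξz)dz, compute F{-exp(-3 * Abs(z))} -6/(ξ^2 + 9)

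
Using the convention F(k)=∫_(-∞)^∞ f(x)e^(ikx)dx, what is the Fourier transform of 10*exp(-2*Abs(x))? 40/(k^2 + 4)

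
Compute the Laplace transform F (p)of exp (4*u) 1/ (p - 4)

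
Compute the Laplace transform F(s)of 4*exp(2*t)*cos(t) 4*(s - 2)/((s - 2)^2 + 1)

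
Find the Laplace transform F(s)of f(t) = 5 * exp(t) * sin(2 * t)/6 5/(3 * ((s - 1)^2 + 4))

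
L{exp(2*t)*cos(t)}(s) (s - 2)/((s - 2)^2 + 1)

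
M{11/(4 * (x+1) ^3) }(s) 11 * pi * (s - 2) * (s - 1) /(8 * sin(pi * s) ) 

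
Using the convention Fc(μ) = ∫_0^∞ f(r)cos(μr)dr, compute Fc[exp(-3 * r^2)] sqrt(3) * sqrt(pi) * exp(-μ^2/12)/6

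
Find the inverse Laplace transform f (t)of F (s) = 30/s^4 5 * t^3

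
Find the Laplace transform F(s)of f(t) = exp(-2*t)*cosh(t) (s + 2)/((s + 2)^2 - 1)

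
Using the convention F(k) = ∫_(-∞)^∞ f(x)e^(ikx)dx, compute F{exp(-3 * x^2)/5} sqrt(3) * sqrt(pi) * exp(-k^2/12)/15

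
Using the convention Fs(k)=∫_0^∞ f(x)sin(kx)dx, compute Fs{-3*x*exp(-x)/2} -3*k/(k^2 + 1)^2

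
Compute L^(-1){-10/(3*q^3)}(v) -5*v^2/3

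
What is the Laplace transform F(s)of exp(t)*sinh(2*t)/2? 1/((s - 1)^2 - 4)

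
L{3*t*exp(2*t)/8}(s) 3/(8*(s - 2)^2)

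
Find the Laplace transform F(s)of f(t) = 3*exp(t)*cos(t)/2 3*(s - 1)/(2*((s - 1)^2 + 1))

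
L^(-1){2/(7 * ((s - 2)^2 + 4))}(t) exp(2 * t) * sin(2 * t)/7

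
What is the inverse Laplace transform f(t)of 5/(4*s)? 5/4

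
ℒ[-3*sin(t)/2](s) -3/(2*s^2 + 2)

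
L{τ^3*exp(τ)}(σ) 6/(σ - 1)^4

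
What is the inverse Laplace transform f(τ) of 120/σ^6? τ^5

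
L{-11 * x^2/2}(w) -11/w^3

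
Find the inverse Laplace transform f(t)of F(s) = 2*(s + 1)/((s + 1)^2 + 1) 2*exp(-t)*cos(t)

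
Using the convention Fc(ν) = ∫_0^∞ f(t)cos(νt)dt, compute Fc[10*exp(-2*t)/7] 20/(7*(ν^2 + 4))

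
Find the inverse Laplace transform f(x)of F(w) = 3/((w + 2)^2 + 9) exp(-2*x)*sin(3*x)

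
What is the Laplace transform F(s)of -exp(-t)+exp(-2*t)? 1/(s+2) - 1/(s+1)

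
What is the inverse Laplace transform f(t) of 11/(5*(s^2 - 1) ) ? 11*sinh(t) /5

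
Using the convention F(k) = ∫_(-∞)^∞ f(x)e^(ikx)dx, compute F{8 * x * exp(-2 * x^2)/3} sqrt(2) * I * sqrt(pi) * k * exp(-k^2/8)/3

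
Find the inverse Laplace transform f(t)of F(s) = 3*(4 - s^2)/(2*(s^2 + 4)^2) -3*t*cos(2*t)/2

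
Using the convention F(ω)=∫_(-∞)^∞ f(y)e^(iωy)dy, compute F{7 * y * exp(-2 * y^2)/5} 7 * sqrt(2) * I * sqrt(pi) * ω * exp(-ω^2/8)/40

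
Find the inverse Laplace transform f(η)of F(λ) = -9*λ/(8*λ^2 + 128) -9*cos(4*η)/8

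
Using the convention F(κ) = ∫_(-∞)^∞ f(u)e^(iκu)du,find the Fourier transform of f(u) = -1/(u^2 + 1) -pi * exp(-Abs(κ))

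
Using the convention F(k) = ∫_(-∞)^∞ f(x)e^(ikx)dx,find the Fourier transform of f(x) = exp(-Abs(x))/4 1/(2*(k^2 + 1))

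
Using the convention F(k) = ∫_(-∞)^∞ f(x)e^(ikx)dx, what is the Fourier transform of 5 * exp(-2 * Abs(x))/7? 20/(7 * (k^2 + 4))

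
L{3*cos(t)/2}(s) 3*s/(2*(s^2 + 1))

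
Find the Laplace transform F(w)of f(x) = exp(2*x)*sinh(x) 1/((w - 2)^2-1)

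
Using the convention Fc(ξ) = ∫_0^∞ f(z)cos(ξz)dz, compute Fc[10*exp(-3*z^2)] 5*sqrt(3)*sqrt(pi)*exp(-ξ^2/12)/3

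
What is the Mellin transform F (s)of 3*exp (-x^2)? 3*gamma (s/2)/2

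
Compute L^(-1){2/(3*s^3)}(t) t^2/3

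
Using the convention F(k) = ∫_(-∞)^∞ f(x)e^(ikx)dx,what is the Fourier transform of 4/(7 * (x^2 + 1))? 4 * pi * exp(-Abs(k))/7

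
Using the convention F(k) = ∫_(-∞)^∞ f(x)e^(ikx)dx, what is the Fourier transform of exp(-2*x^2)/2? sqrt(2)*sqrt(pi)*exp(-k^2/8)/4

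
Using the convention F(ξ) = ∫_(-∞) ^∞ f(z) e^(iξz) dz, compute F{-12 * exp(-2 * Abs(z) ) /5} -48/(5 * ξ^2 + 20) 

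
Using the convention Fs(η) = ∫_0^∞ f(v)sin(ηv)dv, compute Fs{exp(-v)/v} atan(η)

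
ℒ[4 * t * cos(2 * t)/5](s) 4 * (s^2 - 4)/(5 * (s^2 + 4)^2)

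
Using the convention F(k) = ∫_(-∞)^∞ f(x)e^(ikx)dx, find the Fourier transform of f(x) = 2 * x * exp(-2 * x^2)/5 sqrt(2) * I * sqrt(pi) * k * exp(-k^2/8)/20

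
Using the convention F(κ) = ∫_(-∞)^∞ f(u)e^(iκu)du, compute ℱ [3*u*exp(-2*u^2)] 3*sqrt(2)*I*sqrt(pi)*κ*exp(-κ^2/8)/8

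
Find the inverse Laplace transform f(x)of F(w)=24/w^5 x^4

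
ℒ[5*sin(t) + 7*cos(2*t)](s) 7*s/(s^2 + 4) + 5/(s^2 + 1)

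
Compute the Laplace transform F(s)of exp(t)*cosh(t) (s - 1)/(s*(s - 2))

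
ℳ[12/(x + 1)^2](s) -12 * pi * (s - 1)/sin(pi * s)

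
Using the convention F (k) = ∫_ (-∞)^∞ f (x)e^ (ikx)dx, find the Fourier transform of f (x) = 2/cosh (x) 2 * pi/cosh (pi * k/2)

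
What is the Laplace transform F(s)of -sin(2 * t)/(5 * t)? -atan(2/s)/5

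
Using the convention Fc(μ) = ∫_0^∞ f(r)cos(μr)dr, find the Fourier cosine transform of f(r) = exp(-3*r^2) sqrt(3)*sqrt(pi)*exp(-μ^2/12)/6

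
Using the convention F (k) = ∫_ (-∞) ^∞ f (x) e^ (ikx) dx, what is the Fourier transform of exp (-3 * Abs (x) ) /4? 3/ (2 * (k^2 + 9) ) 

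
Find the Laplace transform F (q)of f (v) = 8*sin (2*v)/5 16/ (5*(q^2 + 4))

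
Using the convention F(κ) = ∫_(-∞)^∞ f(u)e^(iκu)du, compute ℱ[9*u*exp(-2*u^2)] 9*sqrt(2)*I*sqrt(pi)*κ*exp(-κ^2/8)/8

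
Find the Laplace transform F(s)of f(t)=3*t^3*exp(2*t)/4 9/(2*(s - 2)^4)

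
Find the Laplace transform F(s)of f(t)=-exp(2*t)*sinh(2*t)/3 -2/(3*s*(s - 4))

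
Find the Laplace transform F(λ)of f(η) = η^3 6/λ^4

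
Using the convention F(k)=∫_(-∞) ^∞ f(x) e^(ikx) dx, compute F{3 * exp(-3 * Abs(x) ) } 18/(k^2 + 9) 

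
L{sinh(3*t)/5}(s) 3/(5*(s^2 - 9))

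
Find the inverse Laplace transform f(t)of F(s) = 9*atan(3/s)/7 9*sin(3*t)/(7*t)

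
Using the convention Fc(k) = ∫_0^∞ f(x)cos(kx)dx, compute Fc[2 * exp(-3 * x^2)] sqrt(3) * sqrt(pi) * exp(-k^2/12)/3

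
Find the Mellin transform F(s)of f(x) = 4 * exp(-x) 4 * gamma(s)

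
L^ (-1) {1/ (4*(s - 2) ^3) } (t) t^2*exp (2*t) /8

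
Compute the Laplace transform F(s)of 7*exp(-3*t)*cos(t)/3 7*(s + 3)/(3*((s + 3)^2 + 1))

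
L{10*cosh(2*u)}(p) 10*p/(p^2 - 4)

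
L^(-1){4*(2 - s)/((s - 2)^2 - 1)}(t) -4*exp(2*t)*cosh(t)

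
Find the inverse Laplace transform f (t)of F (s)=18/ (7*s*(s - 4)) 9*exp (2*t)*sinh (2*t)/7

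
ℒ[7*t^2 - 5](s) 14/s^3 - 5/s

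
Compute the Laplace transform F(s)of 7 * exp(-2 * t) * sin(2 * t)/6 7/(3 * ((s + 2)^2 + 4))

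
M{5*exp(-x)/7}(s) 5*gamma(s)/7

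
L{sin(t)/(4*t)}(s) atan(1/s)/4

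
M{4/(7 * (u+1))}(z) 4 * pi * csc(pi * z)/7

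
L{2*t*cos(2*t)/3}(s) 2*(s^2 - 4)/(3*(s^2 + 4)^2)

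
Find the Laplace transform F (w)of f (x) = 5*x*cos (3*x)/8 5*(w^2-9)/ (8*(w^2 + 9)^2)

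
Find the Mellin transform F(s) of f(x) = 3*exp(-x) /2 3*gamma(s) /2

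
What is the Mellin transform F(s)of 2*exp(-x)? 2*gamma(s)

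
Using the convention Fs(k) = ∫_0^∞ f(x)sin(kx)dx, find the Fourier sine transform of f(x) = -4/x -2 * pi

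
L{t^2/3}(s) 2/(3*s^3)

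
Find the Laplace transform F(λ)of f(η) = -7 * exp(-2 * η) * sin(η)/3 -7/(3 * (λ + 2)^2 + 3)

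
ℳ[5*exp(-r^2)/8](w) 5*gamma(w/2)/16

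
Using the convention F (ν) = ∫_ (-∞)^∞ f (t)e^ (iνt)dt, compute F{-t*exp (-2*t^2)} -sqrt (2)*I*sqrt (pi)*ν*exp (-ν^2/8)/8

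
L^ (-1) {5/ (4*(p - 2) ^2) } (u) 5*u*exp (2*u) /4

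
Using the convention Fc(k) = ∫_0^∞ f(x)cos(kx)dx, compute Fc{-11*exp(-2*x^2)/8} -11*sqrt(2)*sqrt(pi)*exp(-k^2/8)/32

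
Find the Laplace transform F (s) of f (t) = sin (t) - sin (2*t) 1/ (s^2 + 1) - 2/ (s^2 + 4) 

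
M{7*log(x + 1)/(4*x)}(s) -7*pi*csc(pi*s)/(4*s - 4)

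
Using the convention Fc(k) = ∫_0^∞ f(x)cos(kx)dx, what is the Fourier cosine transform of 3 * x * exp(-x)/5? 3 * (1 - k^2)/(5 * (k^2 + 1)^2)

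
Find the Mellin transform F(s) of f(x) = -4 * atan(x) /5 2 * pi * sec(pi * s/2) /(5 * s) 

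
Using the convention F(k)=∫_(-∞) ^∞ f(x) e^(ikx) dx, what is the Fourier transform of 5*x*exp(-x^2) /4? 5*I*sqrt(pi)*k*exp(-k^2/4) /8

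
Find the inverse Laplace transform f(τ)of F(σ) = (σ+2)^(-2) τ*exp(-2*τ)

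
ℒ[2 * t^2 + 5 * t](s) 4/s^3 + 5/s^2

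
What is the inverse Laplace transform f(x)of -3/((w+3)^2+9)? -exp(-3*x)*sin(3*x)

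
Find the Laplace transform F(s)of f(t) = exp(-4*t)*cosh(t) (s + 4)/((s + 4)^2-1)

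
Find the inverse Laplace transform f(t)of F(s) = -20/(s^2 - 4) -10 * sinh(2 * t)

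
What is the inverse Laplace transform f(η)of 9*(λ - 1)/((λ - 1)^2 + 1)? 9*exp(η)*cos(η)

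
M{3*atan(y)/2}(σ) -3*pi*sec(pi*σ/2)/(4*σ)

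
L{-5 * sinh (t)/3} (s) -5/ (3 * s^2 - 3)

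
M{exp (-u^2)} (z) gamma (z/2)/2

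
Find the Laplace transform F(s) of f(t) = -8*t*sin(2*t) -32*s/(s^2 + 4) ^2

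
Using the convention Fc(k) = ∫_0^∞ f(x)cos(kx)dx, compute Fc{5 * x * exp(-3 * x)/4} 5 * (9 - k^2)/(4 * (k^2+9)^2)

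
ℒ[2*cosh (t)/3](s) 2*s/ (3*(s^2 - 1))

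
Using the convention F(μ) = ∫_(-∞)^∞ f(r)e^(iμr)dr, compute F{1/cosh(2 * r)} pi/(2 * cosh(pi * μ/4))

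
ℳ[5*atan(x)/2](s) -5*pi*sec(pi*s/2)/(4*s)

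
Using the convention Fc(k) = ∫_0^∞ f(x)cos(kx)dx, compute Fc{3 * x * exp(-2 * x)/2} 3 * (4 - k^2)/(2 * (k^2+4)^2)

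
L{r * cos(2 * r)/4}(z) (z^2 - 4)/(4 * (z^2 + 4)^2)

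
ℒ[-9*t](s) -9/s^2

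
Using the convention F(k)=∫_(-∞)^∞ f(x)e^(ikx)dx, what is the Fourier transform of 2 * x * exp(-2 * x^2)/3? sqrt(2) * I * sqrt(pi) * k * exp(-k^2/8)/12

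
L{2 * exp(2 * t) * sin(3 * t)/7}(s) 6/(7 * ((s - 2)^2 + 9))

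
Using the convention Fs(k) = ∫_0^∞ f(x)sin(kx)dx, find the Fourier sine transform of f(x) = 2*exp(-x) 2*k/(k^2 + 1)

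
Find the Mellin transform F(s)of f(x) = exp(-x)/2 gamma(s)/2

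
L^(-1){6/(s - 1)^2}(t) 6 * t * exp(t)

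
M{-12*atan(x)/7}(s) 6*pi*sec(pi*s/2)/(7*s)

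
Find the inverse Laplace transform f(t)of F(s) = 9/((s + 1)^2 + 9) 3*exp(-t)*sin(3*t)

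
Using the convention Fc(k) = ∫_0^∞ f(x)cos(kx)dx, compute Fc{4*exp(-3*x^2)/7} 2*sqrt(3)*sqrt(pi)*exp(-k^2/12)/21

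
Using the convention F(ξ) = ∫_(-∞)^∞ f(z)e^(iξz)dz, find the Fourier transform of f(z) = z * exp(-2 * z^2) sqrt(2) * I * sqrt(pi) * ξ * exp(-ξ^2/8)/8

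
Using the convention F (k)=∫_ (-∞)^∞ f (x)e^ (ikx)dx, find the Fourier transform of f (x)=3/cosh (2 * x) 3 * pi/ (2 * cosh (pi * k/4))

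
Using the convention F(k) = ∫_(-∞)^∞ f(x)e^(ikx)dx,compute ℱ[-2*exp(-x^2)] -2*sqrt(pi)*exp(-k^2/4)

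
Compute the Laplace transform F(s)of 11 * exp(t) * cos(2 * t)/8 11 * (s - 1)/(8 * ((s - 1)^2 + 4))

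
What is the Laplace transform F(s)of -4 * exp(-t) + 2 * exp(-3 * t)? 2/(s + 3) - 4/(s + 1)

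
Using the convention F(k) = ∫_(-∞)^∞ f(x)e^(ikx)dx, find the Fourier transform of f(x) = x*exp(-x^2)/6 I*sqrt(pi)*k*exp(-k^2/4)/12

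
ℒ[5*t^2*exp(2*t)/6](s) 5/(3*(s - 2)^3)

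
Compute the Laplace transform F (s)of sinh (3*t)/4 3/ (4*(s^2 - 9))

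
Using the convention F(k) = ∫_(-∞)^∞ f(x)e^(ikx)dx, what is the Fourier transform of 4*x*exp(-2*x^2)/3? sqrt(2)*I*sqrt(pi)*k*exp(-k^2/8)/6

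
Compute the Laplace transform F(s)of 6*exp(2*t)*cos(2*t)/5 6*(s - 2)/(5*((s - 2)^2 + 4))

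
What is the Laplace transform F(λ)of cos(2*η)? λ/(λ^2 + 4)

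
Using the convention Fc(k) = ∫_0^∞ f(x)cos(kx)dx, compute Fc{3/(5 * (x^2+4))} 3 * pi * exp(-2 * k)/20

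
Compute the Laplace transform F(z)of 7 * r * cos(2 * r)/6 7 * (z^2-4)/(6 * (z^2+4)^2)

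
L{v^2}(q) 2/q^3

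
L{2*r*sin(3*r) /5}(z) 12*z/(5*(z^2+9) ^2) 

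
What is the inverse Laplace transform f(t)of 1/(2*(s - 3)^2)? t*exp(3*t)/2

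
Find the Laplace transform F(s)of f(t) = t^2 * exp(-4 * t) 2/(s + 4)^3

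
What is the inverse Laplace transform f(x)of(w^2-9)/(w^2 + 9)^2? x*cos(3*x)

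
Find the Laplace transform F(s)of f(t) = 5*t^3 30/s^4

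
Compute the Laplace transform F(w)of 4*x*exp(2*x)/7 4/(7*(w - 2)^2)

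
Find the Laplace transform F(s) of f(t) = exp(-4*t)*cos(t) (s + 4) /((s + 4) ^2 + 1) 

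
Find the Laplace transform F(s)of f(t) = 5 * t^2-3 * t 10/s^3-3/s^2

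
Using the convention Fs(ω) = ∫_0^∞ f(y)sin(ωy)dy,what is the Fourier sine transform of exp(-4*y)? ω/(ω^2 + 16)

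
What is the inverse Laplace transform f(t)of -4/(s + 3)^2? -4 * t * exp(-3 * t)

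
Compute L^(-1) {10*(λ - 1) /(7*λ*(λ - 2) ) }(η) 10*exp(η)*cosh(η) /7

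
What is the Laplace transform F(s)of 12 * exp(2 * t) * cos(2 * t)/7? 12 * (s - 2)/(7 * ((s - 2)^2 + 4))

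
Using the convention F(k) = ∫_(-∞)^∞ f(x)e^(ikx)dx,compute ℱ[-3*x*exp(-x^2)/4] -3*I*sqrt(pi)*k*exp(-k^2/4)/8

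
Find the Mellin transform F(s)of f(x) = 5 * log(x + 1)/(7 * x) -5 * pi * csc(pi * s)/(7 * s - 7)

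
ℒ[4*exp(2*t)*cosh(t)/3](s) 4*(s - 2)/(3*((s - 2)^2 - 1))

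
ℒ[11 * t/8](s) 11/ (8 * s^2)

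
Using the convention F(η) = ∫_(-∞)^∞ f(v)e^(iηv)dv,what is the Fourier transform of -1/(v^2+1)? -pi*exp(-Abs(η))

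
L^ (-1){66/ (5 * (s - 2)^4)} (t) 11 * t^3 * exp (2 * t)/5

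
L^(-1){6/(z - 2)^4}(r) r^3*exp(2*r)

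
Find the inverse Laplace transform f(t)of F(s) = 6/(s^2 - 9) 2*sinh(3*t)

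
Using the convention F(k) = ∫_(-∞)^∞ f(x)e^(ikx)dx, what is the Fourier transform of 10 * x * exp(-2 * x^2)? 5 * sqrt(2) * I * sqrt(pi) * k * exp(-k^2/8)/4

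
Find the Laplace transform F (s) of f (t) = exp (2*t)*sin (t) 1/ ( (s - 2) ^2 + 1) 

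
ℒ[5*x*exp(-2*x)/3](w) 5/(3*(w + 2)^2)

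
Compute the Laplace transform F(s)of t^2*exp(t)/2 (s - 1)^(-3)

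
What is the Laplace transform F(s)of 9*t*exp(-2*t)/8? 9/(8*(s + 2)^2)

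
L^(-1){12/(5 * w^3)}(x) 6 * x^2/5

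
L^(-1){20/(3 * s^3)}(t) 10 * t^2/3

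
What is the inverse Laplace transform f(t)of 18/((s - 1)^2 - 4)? 9*exp(t)*sinh(2*t)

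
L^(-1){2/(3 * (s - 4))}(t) 2 * exp(4 * t)/3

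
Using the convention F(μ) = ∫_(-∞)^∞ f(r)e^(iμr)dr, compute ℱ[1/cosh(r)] pi/cosh(pi*μ/2)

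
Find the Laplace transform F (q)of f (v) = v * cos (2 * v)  (q^2-4)/ (q^2 + 4)^2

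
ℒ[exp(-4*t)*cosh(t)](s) (s + 4)/((s + 4)^2-1)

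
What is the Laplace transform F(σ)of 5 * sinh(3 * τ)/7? 15/(7 * (σ^2 - 9))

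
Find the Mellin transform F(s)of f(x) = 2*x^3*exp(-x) 2*gamma(s + 3)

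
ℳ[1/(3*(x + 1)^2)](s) (-pi*s + pi)/(3*sin(pi*s))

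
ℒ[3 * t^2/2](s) 3/s^3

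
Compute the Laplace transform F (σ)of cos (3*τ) σ/ (σ^2 + 9)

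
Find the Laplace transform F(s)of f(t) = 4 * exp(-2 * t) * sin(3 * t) 12/((s + 2)^2 + 9)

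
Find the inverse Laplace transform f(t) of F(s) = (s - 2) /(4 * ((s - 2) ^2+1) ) exp(2 * t) * cos(t) /4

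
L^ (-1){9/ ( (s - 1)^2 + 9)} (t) 3*exp (t)*sin (3*t)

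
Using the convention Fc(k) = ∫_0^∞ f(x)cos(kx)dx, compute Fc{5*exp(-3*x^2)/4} 5*sqrt(3)*sqrt(pi)*exp(-k^2/12)/24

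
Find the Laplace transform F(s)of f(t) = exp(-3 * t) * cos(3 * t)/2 (s+3)/(2 * ((s+3)^2+9))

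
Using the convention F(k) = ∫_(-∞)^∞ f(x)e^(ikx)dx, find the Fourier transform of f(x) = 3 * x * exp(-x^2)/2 3 * I * sqrt(pi) * k * exp(-k^2/4)/4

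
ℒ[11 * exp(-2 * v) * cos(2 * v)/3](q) 11 * (q + 2)/(3 * ((q + 2)^2 + 4))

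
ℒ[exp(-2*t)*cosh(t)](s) (s + 2)/((s + 2)^2 - 1)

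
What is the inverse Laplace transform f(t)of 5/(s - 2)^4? 5*t^3*exp(2*t)/6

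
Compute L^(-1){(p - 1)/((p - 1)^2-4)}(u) exp(u) * cosh(2 * u)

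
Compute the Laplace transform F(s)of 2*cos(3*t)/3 2*s/(3*(s^2 + 9))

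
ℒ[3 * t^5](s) 360/s^6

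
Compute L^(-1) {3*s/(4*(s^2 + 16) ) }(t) 3*cos(4*t) /4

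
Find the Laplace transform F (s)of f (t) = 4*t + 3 3/s + 4/s^2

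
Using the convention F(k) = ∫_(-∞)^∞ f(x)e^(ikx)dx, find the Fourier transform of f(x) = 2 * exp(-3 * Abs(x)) 12/(k^2 + 9)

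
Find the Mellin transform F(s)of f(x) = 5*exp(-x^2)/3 5*gamma(s/2)/6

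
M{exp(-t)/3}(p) gamma(p)/3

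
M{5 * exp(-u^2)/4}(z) 5 * gamma(z/2)/8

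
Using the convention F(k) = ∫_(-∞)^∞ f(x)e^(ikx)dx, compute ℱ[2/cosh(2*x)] pi/cosh(pi*k/4)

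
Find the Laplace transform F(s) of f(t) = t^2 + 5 5/s + 2/s^3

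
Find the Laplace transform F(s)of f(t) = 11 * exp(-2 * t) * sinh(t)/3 11/(3 * ((s + 2)^2 - 1))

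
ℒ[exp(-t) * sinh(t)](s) 1/(s * (s + 2))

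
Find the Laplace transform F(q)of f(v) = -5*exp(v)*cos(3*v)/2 5*(1 - q)/(2*((q - 1)^2 + 9))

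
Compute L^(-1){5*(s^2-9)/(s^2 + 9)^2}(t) 5*t*cos(3*t)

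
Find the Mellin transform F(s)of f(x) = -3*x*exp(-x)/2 -3*gamma(s + 1)/2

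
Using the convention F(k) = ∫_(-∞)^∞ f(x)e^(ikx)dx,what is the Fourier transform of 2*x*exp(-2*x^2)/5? sqrt(2)*I*sqrt(pi)*k*exp(-k^2/8)/20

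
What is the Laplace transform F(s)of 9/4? 9/(4*s)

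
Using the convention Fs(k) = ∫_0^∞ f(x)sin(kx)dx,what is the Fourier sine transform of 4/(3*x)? 2*pi/3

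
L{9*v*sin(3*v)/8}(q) 27*q/(4*(q^2 + 9)^2)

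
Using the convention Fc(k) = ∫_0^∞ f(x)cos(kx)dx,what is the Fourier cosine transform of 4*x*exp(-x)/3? 4*(1 - k^2)/(3*(k^2+1)^2)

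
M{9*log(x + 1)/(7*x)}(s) -9*pi*csc(pi*s)/(7*s - 7)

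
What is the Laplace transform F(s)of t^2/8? 1/(4 * s^3)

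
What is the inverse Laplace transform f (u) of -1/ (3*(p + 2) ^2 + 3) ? -exp (-2*u)*sin (u) /3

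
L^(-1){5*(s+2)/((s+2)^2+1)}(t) 5*exp(-2*t)*cos(t)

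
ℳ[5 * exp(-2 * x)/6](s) 5 * gamma(s)/(6 * 2^s)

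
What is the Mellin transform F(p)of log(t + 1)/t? -pi*csc(pi*p)/(p - 1)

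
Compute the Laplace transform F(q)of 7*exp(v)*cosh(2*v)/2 7*(q - 1)/(2*((q - 1)^2-4))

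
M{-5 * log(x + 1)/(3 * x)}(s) 5 * pi * csc(pi * s)/(3 * (s - 1))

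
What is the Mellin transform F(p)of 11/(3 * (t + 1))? 11 * pi * csc(pi * p)/3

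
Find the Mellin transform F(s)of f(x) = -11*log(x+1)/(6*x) 11*pi*csc(pi*s)/(6*(s - 1))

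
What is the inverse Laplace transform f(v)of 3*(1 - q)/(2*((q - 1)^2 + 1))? -3*exp(v)*cos(v)/2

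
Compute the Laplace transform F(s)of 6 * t 6/s^2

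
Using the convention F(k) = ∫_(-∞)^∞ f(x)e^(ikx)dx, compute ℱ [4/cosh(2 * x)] 2 * pi/cosh(pi * k/4)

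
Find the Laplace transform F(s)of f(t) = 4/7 4/(7 * s)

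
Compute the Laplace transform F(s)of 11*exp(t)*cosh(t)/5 11*(s - 1)/(5*s*(s - 2))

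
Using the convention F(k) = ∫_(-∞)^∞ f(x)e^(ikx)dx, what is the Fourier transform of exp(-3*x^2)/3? sqrt(3)*sqrt(pi)*exp(-k^2/12)/9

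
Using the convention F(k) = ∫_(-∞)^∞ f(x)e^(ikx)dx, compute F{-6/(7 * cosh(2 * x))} -3 * pi/(7 * cosh(pi * k/4))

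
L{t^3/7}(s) 6/(7 * s^4)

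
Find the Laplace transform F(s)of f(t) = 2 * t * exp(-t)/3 2/(3 * (s + 1)^2)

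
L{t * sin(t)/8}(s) s/(4 * (s^2 + 1)^2)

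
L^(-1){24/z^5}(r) r^4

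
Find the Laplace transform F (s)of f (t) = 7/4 7/ (4 * s)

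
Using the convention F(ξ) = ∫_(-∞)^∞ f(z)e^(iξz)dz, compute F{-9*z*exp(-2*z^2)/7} -9*sqrt(2)*I*sqrt(pi)*ξ*exp(-ξ^2/8)/56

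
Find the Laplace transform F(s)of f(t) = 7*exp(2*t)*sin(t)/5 7/(5*((s - 2)^2 + 1))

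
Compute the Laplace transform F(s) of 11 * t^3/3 22/s^4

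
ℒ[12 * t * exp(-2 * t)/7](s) 12/(7 * (s + 2)^2)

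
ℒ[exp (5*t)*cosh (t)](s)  (s - 5)/ ( (s - 5)^2 - 1)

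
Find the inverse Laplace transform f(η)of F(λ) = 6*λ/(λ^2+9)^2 η*sin(3*η)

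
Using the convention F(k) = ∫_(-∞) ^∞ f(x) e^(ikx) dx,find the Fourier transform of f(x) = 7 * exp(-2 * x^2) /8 7 * sqrt(2) * sqrt(pi) * exp(-k^2/8) /16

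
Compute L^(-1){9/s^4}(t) 3*t^3/2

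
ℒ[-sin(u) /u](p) -atan(1/p) 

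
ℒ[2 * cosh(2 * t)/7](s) 2 * s/(7 * (s^2 - 4))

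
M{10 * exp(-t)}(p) 10 * gamma(p)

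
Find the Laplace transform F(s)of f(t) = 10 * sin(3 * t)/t 10 * atan(3/s)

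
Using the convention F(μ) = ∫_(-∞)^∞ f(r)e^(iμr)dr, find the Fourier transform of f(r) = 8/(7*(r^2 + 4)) 4*pi*exp(-2*Abs(μ))/7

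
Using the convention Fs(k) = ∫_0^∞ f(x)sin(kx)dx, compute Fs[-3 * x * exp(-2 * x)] -12 * k/(k^2+4)^2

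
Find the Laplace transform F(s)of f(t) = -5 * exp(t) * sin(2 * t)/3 -10/(3 * (s - 1)^2 + 12)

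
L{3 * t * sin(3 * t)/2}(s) 9 * s/(s^2 + 9)^2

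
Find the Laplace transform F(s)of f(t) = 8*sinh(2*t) 16/(s^2-4)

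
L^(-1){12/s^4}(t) 2*t^3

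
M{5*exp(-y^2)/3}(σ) 5*gamma(σ/2)/6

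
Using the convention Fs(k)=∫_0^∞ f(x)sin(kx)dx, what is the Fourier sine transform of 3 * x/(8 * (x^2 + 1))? 3 * pi * exp(-k)/16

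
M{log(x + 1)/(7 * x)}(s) -pi * csc(pi * s)/(7 * s - 7)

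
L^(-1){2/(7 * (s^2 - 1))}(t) 2 * sinh(t)/7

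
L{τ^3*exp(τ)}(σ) 6/(σ - 1)^4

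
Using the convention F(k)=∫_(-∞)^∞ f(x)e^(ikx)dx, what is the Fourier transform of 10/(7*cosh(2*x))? 5*pi/(7*cosh(pi*k/4))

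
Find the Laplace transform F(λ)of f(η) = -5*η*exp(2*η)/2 -5/(2*(λ - 2)^2)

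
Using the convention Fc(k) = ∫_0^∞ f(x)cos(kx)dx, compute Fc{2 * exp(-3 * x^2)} sqrt(3) * sqrt(pi) * exp(-k^2/12)/3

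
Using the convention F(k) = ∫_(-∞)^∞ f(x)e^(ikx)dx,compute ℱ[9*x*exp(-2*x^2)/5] 9*sqrt(2)*I*sqrt(pi)*k*exp(-k^2/8)/40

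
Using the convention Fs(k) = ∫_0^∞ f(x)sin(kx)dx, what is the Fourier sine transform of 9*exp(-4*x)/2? 9*k/(2*(k^2 + 16))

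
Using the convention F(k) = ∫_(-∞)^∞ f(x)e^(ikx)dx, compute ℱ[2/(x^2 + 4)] pi * exp(-2 * Abs(k))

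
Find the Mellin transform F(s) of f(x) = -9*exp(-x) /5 -9*gamma(s) /5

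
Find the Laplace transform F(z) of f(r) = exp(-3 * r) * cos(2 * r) (z+3) /((z+3) ^2+4) 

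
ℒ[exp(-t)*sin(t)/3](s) 1/(3*((s + 1)^2 + 1))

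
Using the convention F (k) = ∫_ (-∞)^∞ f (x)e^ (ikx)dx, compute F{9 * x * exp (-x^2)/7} 9 * I * sqrt (pi) * k * exp (-k^2/4)/14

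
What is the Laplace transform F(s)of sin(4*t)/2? 2/(s^2 + 16)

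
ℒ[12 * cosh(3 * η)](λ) 12 * λ/(λ^2-9)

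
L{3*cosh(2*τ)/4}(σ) 3*σ/(4*(σ^2 - 4))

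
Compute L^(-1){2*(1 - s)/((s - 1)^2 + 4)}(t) -2*exp(t)*cos(2*t)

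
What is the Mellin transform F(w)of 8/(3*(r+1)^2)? -8*pi*(w - 1)/(3*sin(pi*w))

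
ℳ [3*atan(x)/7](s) -3*pi*sec(pi*s/2)/(14*s)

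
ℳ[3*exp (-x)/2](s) 3*gamma (s)/2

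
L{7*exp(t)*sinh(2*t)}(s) 14/((s - 1)^2 - 4)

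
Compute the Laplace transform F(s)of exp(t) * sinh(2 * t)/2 1/((s - 1)^2 - 4)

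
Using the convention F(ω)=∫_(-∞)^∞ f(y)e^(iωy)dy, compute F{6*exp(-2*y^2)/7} 3*sqrt(2)*sqrt(pi)*exp(-ω^2/8)/7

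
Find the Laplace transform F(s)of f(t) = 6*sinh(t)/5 6/(5*(s^2-1))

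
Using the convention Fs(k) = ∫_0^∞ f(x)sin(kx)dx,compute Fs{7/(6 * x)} 7 * pi/12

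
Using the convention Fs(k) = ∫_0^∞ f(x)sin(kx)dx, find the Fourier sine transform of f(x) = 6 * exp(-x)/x 6 * atan(k)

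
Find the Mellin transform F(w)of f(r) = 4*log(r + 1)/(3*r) -4*pi*csc(pi*w)/(3*w - 3)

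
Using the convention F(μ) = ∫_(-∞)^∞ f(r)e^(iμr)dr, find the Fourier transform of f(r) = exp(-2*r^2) sqrt(2)*sqrt(pi)*exp(-μ^2/8)/2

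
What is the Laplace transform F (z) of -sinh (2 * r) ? -2/ (z^2 - 4) 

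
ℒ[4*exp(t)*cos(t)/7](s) 4*(s - 1)/(7*((s - 1)^2 + 1))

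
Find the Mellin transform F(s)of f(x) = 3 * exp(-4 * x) 3 * gamma(s)/4^s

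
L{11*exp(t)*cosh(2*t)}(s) 11*(s - 1)/((s - 1)^2 - 4)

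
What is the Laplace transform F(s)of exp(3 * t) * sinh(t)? 1/((s - 3)^2 - 1)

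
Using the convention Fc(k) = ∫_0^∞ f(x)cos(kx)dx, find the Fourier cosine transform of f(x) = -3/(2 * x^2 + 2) -3 * pi * exp(-k)/4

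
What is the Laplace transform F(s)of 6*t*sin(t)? 12*s/(s^2 + 1)^2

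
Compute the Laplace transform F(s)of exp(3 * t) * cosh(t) (s - 3)/((s - 3)^2-1)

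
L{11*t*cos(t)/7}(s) 11*(s^2 - 1)/(7*(s^2 + 1)^2)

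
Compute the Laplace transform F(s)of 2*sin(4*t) 8/(s^2 + 16)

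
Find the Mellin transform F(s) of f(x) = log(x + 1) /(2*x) -pi*csc(pi*s) /(2*s - 2) 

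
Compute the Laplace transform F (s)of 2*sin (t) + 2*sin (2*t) 4/ (s^2 + 4) + 2/ (s^2 + 1)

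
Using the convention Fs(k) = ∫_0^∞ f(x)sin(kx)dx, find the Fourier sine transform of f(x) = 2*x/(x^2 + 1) pi*exp(-k)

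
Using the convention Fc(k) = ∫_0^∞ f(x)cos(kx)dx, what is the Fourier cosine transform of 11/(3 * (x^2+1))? 11 * pi * exp(-k)/6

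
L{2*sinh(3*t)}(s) 6/(s^2 - 9)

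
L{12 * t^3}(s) 72/s^4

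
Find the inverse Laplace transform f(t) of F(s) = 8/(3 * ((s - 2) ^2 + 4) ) 4 * exp(2 * t) * sin(2 * t) /3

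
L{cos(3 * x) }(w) w/(w^2 + 9) 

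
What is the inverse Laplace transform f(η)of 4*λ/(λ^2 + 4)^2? η*sin(2*η)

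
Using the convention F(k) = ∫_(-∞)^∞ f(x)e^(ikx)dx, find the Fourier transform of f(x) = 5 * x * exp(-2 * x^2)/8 5 * sqrt(2) * I * sqrt(pi) * k * exp(-k^2/8)/64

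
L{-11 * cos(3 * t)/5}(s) -11 * s/(5 * s^2 + 45)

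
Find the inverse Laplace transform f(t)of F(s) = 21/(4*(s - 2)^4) 7*t^3*exp(2*t)/8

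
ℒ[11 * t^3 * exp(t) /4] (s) 33/(2 * (s - 1) ^4) 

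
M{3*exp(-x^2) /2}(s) 3*gamma(s/2) /4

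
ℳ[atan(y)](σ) -pi * sec(pi * σ/2)/(2 * σ)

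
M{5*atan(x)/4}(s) -5*pi*sec(pi*s/2)/(8*s)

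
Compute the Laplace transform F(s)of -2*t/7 -2/(7*s^2)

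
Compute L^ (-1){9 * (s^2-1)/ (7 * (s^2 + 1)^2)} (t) 9 * t * cos (t)/7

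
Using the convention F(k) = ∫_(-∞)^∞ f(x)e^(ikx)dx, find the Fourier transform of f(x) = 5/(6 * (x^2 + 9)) 5 * pi * exp(-3 * Abs(k))/18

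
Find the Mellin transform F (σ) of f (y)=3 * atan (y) -3 * pi * sec (pi * σ/2) / (2 * σ) 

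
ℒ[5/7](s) 5/(7*s)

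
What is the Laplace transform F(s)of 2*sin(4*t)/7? 8/(7*(s^2 + 16))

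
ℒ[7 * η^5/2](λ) 420/λ^6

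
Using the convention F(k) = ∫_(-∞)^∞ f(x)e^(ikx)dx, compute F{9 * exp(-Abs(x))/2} 9/(k^2 + 1)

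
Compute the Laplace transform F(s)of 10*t 10/s^2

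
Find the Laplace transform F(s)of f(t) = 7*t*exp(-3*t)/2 7/(2*(s + 3)^2)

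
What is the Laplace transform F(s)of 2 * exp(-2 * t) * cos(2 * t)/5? 2 * (s + 2)/(5 * ((s + 2)^2 + 4))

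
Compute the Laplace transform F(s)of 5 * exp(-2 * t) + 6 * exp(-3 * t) 6/(s + 3) + 5/(s + 2)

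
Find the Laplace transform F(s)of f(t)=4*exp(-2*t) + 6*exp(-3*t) 6/(s + 3) + 4/(s + 2)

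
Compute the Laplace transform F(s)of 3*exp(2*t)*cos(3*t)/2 3*(s - 2)/(2*((s - 2)^2 + 9))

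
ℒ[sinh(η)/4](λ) 1/(4 * (λ^2 - 1))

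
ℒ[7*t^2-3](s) 14/s^3-3/s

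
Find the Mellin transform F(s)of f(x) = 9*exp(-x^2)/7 9*gamma(s/2)/14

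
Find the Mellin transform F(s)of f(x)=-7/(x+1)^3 -7 * pi * (s - 2) * (s - 1)/(2 * sin(pi * s))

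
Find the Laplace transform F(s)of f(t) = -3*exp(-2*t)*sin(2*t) -6/((s+2)^2+4)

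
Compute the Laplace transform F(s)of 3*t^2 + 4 6/s^3 + 4/s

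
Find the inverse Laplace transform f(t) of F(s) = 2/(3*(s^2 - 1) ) 2*sinh(t) /3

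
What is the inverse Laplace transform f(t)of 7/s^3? 7*t^2/2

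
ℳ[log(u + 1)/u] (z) -pi*csc(pi*z)/(z - 1)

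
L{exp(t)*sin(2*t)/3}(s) 2/(3*((s - 1)^2 + 4))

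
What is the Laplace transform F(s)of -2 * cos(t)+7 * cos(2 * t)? 7 * s/(s^2+4) - 2 * s/(s^2+1)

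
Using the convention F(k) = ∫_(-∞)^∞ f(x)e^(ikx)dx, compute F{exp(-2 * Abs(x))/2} 2/(k^2 + 4)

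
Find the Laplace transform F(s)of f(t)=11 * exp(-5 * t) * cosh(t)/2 11 * (s + 5)/(2 * ((s + 5)^2 - 1))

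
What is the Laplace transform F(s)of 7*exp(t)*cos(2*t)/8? 7*(s - 1)/(8*((s - 1)^2 + 4))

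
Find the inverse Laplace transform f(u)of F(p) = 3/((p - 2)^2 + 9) exp(2 * u) * sin(3 * u)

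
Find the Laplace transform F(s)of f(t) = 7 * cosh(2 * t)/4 7 * s/(4 * (s^2 - 4))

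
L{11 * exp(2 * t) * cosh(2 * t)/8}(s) 11 * (s - 2)/(8 * s * (s - 4))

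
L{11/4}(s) 11/(4*s)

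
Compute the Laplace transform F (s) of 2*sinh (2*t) 4/ (s^2 - 4) 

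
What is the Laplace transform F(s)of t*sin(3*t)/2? 3*s/(s^2 + 9)^2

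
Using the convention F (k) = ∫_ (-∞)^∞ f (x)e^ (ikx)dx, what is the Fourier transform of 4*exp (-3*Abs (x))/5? 24/ (5*(k^2 + 9))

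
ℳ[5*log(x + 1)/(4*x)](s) -5*pi*csc(pi*s)/(4*s - 4)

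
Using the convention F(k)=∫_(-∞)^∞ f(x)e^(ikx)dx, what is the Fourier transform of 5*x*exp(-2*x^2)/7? 5*sqrt(2)*I*sqrt(pi)*k*exp(-k^2/8)/56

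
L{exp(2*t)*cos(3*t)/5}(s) (s - 2)/(5*((s - 2)^2 + 9))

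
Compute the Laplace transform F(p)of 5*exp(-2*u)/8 5/(8*(p + 2))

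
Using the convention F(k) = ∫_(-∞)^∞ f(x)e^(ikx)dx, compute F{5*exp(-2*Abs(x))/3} 20/(3*(k^2 + 4))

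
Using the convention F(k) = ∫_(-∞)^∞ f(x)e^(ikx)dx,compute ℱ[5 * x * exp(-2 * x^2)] 5 * sqrt(2) * I * sqrt(pi) * k * exp(-k^2/8)/8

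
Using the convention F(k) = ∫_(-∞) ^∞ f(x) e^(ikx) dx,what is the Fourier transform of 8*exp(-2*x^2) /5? 4*sqrt(2)*sqrt(pi)*exp(-k^2/8) /5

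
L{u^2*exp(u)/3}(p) 2/(3*(p - 1)^3)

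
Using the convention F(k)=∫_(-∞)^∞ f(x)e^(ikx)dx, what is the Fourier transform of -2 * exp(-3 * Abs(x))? -12/(k^2 + 9)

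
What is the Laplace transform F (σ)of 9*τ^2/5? 18/ (5*σ^3)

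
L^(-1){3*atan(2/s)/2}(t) 3*sin(2*t)/(2*t)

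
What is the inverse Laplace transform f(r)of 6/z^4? r^3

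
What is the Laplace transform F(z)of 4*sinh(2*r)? 8/(z^2 - 4)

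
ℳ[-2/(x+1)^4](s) pi*(s - 3)*(s - 2)*(s - 1)/(3*sin(pi*s))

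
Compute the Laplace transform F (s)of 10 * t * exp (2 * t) 10/ (s - 2)^2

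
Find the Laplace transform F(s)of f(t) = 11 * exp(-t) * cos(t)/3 11 * (s + 1)/(3 * ((s + 1)^2 + 1))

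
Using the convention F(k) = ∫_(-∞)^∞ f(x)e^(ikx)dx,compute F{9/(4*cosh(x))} 9*pi/(4*cosh(pi*k/2))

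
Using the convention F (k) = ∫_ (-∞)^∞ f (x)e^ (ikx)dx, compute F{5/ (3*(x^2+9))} 5*pi*exp (-3*Abs (k))/9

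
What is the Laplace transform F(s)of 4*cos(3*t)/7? 4*s/(7*(s^2 + 9))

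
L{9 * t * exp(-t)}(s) 9/(s + 1)^2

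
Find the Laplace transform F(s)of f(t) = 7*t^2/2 7/s^3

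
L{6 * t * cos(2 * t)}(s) 6 * (s^2 - 4)/(s^2+4)^2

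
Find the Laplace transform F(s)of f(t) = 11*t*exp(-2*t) 11/(s + 2)^2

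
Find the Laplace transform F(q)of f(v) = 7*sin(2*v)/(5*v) 7*atan(2/q)/5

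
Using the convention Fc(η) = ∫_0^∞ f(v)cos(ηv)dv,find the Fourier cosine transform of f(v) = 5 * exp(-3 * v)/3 5/(η^2+9)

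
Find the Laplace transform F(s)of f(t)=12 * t 12/s^2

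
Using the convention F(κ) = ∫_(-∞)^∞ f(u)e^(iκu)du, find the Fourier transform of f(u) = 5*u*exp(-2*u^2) 5*sqrt(2)*I*sqrt(pi)*κ*exp(-κ^2/8)/8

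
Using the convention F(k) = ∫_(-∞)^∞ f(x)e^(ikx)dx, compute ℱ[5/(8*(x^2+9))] 5*pi*exp(-3*Abs(k))/24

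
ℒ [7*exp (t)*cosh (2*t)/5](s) 7*(s - 1)/ (5*( (s - 1)^2 - 4))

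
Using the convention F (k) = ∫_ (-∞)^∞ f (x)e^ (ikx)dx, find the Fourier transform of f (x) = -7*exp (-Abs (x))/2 -7/ (k^2 + 1)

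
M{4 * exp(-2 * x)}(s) 2^(2 - s) * gamma(s)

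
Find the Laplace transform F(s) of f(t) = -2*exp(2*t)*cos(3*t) 2*(2 - s) /((s - 2) ^2 + 9) 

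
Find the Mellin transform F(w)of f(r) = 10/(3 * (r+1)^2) -10 * pi * (w - 1)/(3 * sin(pi * w))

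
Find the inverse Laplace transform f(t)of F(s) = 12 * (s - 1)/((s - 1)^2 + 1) 12 * exp(t) * cos(t)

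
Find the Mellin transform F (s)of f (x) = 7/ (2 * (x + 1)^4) 7 * gamma (s) * gamma (4 - s)/12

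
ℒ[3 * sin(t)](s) 3/(s^2 + 1)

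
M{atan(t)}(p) -pi*sec(pi*p/2)/(2*p)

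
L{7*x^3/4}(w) 21/(2*w^4)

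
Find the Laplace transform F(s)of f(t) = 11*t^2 22/s^3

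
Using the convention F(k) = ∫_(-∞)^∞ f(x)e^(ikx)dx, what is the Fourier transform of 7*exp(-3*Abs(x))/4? 21/(2*(k^2 + 9))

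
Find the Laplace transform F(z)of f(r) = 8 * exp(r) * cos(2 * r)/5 8 * (z - 1)/(5 * ((z - 1)^2+4))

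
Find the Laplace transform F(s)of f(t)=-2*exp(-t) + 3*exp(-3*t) 3/(s + 3) - 2/(s + 1)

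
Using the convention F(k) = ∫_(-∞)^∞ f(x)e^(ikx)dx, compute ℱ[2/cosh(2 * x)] pi/cosh(pi * k/4)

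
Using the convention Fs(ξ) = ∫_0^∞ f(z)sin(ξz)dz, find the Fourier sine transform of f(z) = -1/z -pi/2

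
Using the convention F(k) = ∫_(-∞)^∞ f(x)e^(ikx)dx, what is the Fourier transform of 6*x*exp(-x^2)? 3*I*sqrt(pi)*k*exp(-k^2/4)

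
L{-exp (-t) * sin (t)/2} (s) -1/ (2 * (s + 1)^2 + 2)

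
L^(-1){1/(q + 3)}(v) exp(-3 * v)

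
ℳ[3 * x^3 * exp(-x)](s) 3 * gamma(s + 3)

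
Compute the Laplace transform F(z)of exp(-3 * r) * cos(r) (z + 3)/((z + 3)^2 + 1)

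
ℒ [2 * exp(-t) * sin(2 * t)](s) 4/((s + 1) ^2 + 4) 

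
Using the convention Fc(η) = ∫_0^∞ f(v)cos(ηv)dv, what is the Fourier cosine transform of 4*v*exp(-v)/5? 4*(1 - η^2)/(5*(η^2+1)^2)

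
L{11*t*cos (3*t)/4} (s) 11*(s^2 - 9)/ (4*(s^2+9)^2)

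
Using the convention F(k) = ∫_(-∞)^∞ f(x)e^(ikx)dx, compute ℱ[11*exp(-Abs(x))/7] 22/(7*(k^2+1))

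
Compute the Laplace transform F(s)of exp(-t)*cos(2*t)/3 (s + 1)/(3*((s + 1)^2 + 4))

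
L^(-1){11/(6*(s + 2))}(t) 11*exp(-2*t)/6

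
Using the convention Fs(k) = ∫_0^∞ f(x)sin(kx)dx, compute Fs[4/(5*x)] 2*pi/5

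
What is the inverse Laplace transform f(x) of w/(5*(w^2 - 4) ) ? cosh(2*x) /5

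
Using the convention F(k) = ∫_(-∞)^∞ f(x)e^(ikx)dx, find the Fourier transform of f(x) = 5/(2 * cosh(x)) 5 * pi/(2 * cosh(pi * k/2))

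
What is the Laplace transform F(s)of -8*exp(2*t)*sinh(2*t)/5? -16/(5*s*(s - 4))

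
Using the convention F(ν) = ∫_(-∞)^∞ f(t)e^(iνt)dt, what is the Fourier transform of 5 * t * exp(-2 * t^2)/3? 5 * sqrt(2) * I * sqrt(pi) * ν * exp(-ν^2/8)/24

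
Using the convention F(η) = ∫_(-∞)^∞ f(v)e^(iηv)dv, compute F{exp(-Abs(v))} 2/(η^2 + 1)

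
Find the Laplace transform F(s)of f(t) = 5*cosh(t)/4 5*s/(4*(s^2 - 1))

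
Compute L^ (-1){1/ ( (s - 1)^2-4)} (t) exp (t)*sinh (2*t)/2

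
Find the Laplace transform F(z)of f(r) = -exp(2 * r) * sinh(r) -1/((z - 2)^2 - 1)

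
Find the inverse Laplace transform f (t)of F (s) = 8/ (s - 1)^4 4 * t^3 * exp (t)/3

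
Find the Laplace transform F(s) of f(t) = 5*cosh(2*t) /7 5*s/(7*(s^2 - 4) ) 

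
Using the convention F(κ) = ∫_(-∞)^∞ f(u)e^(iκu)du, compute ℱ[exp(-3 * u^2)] sqrt(3) * sqrt(pi) * exp(-κ^2/12)/3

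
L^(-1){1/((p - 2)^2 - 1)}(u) exp(2*u)*sinh(u)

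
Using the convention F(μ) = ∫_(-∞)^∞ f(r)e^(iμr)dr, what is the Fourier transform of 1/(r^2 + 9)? pi * exp(-3 * Abs(μ))/3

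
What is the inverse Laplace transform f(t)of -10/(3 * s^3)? -5 * t^2/3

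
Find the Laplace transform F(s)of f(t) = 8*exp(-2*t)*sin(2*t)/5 16/(5*((s+2)^2+4))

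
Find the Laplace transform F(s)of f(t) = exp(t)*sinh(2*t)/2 1/((s - 1)^2 - 4)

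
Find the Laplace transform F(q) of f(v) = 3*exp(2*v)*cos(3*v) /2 3*(q - 2) /(2*((q - 2) ^2 + 9) ) 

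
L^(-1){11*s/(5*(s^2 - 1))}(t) 11*cosh(t)/5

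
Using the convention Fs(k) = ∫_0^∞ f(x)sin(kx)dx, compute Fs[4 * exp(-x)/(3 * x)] 4 * atan(k)/3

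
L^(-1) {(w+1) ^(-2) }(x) x * exp(-x) 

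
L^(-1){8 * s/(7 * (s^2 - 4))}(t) 8 * cosh(2 * t)/7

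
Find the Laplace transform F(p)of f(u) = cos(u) p/(p^2 + 1)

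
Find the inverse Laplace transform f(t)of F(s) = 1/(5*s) 1/5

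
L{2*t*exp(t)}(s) 2/(s - 1)^2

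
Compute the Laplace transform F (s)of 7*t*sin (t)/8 7*s/ (4*(s^2 + 1)^2)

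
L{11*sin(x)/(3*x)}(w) 11*atan(1/w)/3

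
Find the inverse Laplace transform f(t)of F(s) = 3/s 3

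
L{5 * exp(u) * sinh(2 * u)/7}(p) 10/(7 * ((p - 1)^2 - 4))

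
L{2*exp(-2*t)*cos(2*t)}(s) 2*(s + 2)/((s + 2)^2 + 4)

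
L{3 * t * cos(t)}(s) 3 * (s^2 - 1)/(s^2 + 1)^2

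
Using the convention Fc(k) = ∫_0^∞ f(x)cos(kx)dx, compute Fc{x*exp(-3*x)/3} (9 - k^2)/(3*(k^2 + 9)^2)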